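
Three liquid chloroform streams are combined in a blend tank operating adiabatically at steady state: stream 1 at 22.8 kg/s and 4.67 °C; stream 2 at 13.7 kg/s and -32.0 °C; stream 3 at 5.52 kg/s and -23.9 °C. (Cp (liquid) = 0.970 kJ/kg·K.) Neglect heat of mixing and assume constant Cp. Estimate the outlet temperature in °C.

T_out = -11.0 °C

No heat crosses the boundary, so H_out = H_in.
Σ ṁᵢCp,ᵢTᵢ = 22.8×0.970×4.67 + 13.7×0.970×-32.0 + 5.52×0.970×-23.9 = -449.94
Σ ṁᵢCp,ᵢ = 22.8×0.970 + 13.7×0.970 + 5.52×0.970 = 40.759
T_out = -449.94 / 40.759 = -11.039 °C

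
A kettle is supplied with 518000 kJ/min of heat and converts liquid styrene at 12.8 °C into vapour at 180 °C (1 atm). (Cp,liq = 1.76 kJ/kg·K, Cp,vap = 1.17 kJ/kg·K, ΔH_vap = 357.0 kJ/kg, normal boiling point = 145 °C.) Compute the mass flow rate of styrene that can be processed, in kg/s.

ṁ = 13.7 kg/s

Δh = 1.76×(145−12.8) + 357.0 + 1.17×(180−145) = 630.62 kJ/kg
Q = 518000 kJ/min = 8633.3 kJ/s = 8633.3 kJ/s
ṁ = Q/Δh = 8633.3 / 630.62 = 13.69 kg/s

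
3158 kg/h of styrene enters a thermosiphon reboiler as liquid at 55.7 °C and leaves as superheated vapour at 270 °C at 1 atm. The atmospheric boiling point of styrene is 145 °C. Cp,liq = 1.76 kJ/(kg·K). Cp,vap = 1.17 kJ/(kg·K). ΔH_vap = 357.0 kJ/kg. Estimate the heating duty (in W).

liquid 55.7→145 °C: 157.17 kJ/kg
vaporisation at 145 °C: 357 kJ/kg
vapour 145→270 °C: 146.25 kJ/kg
Δh = 157.17 + 357 + 146.25 = 660.42 kJ/kg
Q = ṁ·Δh = 3158 kg/h × 660.42 kJ/kg = 2.0856e+06 kJ/h
|Q| = 579.33 kW = 579330 W

Q = 579000 W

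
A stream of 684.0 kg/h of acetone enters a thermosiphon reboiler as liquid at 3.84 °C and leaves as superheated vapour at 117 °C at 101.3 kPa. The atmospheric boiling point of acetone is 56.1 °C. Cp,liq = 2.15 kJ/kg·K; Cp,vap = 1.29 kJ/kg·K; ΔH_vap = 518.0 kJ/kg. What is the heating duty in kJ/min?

liquid 3.84→56.1 °C: 112.36 kJ/kg
vaporisation at 56.1 °C: 518 kJ/kg
vapour 56.1→117 °C: 78.561 kJ/kg
Δh = 112.36 + 518 + 78.561 = 708.92 kJ/kg
Q = ṁ·Δh = 684.0 kg/h × 708.92 kJ/kg = 484900 kJ/h
|Q| = 134.69 kW = 8081.7 kJ/min

Q = 8080 kJ/min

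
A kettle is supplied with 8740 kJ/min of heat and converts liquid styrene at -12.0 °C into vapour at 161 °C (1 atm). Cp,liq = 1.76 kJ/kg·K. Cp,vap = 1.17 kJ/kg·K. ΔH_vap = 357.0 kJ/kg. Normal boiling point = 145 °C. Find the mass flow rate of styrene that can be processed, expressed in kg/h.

ṁ = 804 kg/h

Δh = 1.76×(145−-12.0) + 357.0 + 1.17×(161−145) = 652.04 kJ/kg
Q = 8740 kJ/min = 145.67 kJ/s = 524400 kJ/h
ṁ = Q/Δh = 524400 / 652.04 = 804.25 kg/h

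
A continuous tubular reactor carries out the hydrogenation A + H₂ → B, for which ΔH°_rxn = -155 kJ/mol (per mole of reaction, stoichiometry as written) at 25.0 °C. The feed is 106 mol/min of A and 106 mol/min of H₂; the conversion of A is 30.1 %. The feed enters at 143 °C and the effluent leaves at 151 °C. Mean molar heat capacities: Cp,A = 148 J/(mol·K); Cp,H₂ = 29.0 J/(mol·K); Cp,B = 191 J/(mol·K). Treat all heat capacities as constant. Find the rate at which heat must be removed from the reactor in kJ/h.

Extent of reaction ξ = 0.301 × 106 = 31.906 mol/min
Reaction term: ξ·ΔH°_rxn = 31.906 × -155 = -4945.4 kJ/min
Sensible, feed 143→25 °C: -2213.9 kJ/min
Outlet flows (mol/min): A 74.094, H₂ 74.094, B 31.906
Sensible, products 25→151 °C: 2420.3 kJ/min
Q = ΔH = -4739.1 kJ/min = -78.984 kW
Heat removed = 284340 kJ/h

Q_out = 284000 kJ/h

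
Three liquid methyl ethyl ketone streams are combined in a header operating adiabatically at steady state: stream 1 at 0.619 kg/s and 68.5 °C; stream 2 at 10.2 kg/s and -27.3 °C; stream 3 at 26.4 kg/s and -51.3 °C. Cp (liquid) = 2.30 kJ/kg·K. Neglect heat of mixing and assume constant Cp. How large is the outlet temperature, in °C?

Adiabatic, steady state ⇒ Σ ṁᵢCp,ᵢ(T_out − Tᵢ) = 0
T_out = Σ ṁᵢCp,ᵢTᵢ / Σ ṁᵢCp,ᵢ
      = -3657.9 / 85.604 = -42.73 °C

T_out = -42.7 °C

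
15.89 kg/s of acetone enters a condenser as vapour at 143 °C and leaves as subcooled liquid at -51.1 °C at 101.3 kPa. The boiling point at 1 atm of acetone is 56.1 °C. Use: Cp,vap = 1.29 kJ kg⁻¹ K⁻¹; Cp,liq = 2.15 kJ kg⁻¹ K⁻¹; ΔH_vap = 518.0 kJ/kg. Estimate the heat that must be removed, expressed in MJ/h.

vapour 143→56.1 °C: -112.1 kJ/kg
condensation at 56.1 °C: -518 kJ/kg
liquid 56.1→-51.1 °C: -230.48 kJ/kg
Δh = -112.1 + -518 + -230.48 = -860.58 kJ/kg
Q = ṁ·Δh = 15.89 kg/s × -860.58 kJ/kg = -13675 kJ/s
|Q| = 13675 kW = 49229 MJ/h

Q_c = 49200 MJ/h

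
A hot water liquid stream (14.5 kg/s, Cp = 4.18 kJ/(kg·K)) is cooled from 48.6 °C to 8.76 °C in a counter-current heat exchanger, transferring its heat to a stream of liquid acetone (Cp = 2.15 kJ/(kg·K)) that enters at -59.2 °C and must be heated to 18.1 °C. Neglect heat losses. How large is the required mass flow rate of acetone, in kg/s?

ṁ_c = 14.5 kg/s

Heat released by hot stream: Q = 14.5 × 4.18 × (48.6 − 8.76) = 2414.7 kJ/s
Energy balance on cold side (adiabatic exchanger): Q = ṁ_c·Cp_c·(T_c,out − T_c,in)
ṁ_c = 2414.7 / [2.15 × (18.1 − -59.2)] = 14.529 kg/s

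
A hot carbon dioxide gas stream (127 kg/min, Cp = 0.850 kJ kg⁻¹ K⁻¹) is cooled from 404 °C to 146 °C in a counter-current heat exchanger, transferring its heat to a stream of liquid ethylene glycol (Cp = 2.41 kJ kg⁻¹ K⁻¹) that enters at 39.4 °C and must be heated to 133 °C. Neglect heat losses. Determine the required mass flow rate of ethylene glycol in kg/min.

ṁ_c = 123 kg/min

Heat released by hot stream: Q = 127 × 0.850 × (404 − 146) = 27851 kJ/min
Energy balance on cold side (adiabatic exchanger): Q = ṁ_c·Cp_c·(T_c,out − T_c,in)
ṁ_c = 27851 / [2.41 × (133 − 39.4)] = 123.47 kg/min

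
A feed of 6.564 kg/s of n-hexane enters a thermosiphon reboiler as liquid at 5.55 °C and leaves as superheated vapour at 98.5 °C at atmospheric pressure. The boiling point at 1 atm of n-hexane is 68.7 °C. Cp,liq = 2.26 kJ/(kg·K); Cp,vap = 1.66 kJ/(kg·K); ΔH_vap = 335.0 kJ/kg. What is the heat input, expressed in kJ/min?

Q = 208000 kJ/min

liquid 5.55→68.7 °C: 142.72 kJ/kg
vaporisation at 68.7 °C: 335 kJ/kg
vapour 68.7→98.5 °C: 49.468 kJ/kg
Δh = 142.72 + 335 + 49.468 = 527.19 kJ/kg
Q = ṁ·Δh = 6.564 kg/s × 527.19 kJ/kg = 3460.5 kJ/s
|Q| = 3460.5 kW = 207630 kJ/min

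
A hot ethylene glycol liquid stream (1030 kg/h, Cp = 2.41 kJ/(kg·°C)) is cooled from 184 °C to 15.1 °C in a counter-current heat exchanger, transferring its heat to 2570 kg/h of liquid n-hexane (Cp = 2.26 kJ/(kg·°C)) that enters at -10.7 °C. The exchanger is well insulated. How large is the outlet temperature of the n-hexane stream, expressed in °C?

Heat released by hot stream: Q = 1030 × 2.41 × (184 − 15.1) = 419260 kJ/h
Energy balance on cold side (adiabatic exchanger): Q = ṁ_c·Cp_c·(T_c,out − T_c,in)
T_c,out = -10.7 + 419260/(2570 × 2.26) = 61.484 °C

T_c,out = 61.5 °C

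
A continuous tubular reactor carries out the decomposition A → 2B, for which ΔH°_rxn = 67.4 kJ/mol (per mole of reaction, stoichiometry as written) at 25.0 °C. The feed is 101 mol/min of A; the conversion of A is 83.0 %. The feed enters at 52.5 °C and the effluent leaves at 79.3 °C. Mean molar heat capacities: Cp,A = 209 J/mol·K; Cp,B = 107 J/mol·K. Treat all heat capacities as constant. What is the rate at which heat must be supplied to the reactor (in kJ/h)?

Q_in = 374000 kJ/h

Extent of reaction ξ = 0.830 × 101 = 83.83 mol/min
Reaction term: ξ·ΔH°_rxn = 83.83 × 67.4 = 5650.1 kJ/min
Sensible, feed 52.5→25 °C: -580.5 kJ/min
Outlet flows (mol/min): A 17.17, B 167.66
Sensible, products 25→79.3 °C: 1169 kJ/min
Q = ΔH = 6238.6 kJ/min = 103.98 kW
Heat supplied = 374320 kJ/h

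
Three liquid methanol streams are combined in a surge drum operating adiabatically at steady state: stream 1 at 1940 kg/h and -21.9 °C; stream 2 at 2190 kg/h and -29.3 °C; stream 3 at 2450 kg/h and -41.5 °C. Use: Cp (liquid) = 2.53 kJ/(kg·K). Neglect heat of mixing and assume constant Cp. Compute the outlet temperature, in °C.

Adiabatic, steady state ⇒ Σ ṁᵢCp,ᵢ(T_out − Tᵢ) = 0
T_out = Σ ṁᵢCp,ᵢTᵢ / Σ ṁᵢCp,ᵢ
      = -527070 / 16647 = -31.661 °C

T_out = -31.7 °C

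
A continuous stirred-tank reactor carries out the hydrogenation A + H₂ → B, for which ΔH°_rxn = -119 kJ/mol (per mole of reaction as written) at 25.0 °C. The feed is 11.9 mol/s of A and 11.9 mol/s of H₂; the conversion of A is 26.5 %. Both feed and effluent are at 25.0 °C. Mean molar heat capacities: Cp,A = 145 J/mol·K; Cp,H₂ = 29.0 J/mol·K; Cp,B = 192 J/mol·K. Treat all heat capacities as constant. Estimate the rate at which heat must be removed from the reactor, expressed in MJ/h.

Q_out = 1350 MJ/h

Extent of reaction ξ = 0.265 × 11.9 = 3.1535 mol/s
Reaction term: ξ·ΔH°_rxn = 3.1535 × -119 = -375.27 kJ/s
Q = ΔH = -375.27 kJ/s = -375.27 kW
Heat removed = 1351 MJ/h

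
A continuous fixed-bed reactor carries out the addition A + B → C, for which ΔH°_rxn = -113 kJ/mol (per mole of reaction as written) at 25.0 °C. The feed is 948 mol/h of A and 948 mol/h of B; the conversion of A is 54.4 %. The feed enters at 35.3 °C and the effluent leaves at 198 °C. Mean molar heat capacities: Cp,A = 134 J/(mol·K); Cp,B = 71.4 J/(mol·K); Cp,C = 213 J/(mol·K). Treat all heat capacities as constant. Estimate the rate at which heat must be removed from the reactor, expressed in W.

Extent of reaction ξ = 0.544 × 948 = 515.71 mol/h
Reaction term: ξ·ΔH°_rxn = 515.71 × -113 = -58275 kJ/h
Sensible, feed 35.3→25 °C: -2005.6 kJ/h
Outlet flows (mol/h): A 432.29, B 432.29, C 515.71
Sensible, products 25→198 °C: 34364 kJ/h
Q = ΔH = -25917 kJ/h = -7.1991 kW
Heat removed = 7199.1 W

Q_out = 7200 W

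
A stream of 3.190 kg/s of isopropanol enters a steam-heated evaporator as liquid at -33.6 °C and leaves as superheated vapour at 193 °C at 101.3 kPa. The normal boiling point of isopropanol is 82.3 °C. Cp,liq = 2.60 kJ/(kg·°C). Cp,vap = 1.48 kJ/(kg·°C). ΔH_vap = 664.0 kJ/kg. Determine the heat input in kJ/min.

Q = 216000 kJ/min

liquid -33.6→82.3 °C: 301.34 kJ/kg
vaporisation at 82.3 °C: 664 kJ/kg
vapour 82.3→193 °C: 163.84 kJ/kg
Δh = 301.34 + 664 + 163.84 = 1129.2 kJ/kg
Q = ṁ·Δh = 3.190 kg/s × 1129.2 kJ/kg = 3602.1 kJ/s
|Q| = 3602.1 kW = 216120 kJ/min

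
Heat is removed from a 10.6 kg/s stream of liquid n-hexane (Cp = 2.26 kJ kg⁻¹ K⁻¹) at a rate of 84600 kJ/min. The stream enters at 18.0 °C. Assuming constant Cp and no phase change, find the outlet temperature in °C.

Q = 84600 kJ/min = 1410 kJ/s
ΔT = Q/(ṁ·Cp) = 1410/(10.6×2.26) = 58.858 K
T_out = 18.0 − 58.858 = -40.858 °C

T_out = -40.9 °C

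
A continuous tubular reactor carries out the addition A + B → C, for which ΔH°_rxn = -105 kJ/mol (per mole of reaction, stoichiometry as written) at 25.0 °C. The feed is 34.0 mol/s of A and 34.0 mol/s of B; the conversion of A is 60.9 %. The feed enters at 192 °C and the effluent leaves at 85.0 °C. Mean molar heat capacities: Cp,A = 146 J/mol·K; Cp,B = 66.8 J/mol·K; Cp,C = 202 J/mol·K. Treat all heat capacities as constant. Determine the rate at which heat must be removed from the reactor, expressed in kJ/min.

Extent of reaction ξ = 0.609 × 34.0 = 20.706 mol/s
Reaction term: ξ·ΔH°_rxn = 20.706 × -105 = -2174.1 kJ/s
Sensible, feed 192→25 °C: -1208.3 kJ/s
Outlet flows (mol/s): A 13.294, B 13.294, C 20.706
Sensible, products 25→85.0 °C: 420.69 kJ/s
Q = ΔH = -2961.7 kJ/s = -2961.7 kW
Heat removed = 177700 kJ/min

Q_out = 178000 kJ/min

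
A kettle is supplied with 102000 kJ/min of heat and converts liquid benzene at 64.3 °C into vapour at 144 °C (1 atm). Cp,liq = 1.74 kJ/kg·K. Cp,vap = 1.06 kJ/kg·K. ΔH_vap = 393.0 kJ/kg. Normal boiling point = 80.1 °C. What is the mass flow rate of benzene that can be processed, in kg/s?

ṁ = 3.48 kg/s

Δh = 1.74×(80.1−64.3) + 393.0 + 1.06×(144−80.1) = 488.23 kJ/kg
Q = 102000 kJ/min = 1700 kJ/s = 1700 kJ/s
ṁ = Q/Δh = 1700 / 488.23 = 3.482 kg/s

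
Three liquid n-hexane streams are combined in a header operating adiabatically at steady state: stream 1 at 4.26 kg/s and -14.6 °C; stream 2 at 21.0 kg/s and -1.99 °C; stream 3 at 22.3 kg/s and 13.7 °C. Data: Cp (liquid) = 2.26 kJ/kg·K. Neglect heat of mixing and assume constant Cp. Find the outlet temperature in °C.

T_out = 4.24 °C

Energy balance with Q = 0: Σ ṁᵢCp,ᵢ(T_out − Tᵢ) = 0
Σ ṁᵢCp,ᵢTᵢ = 4.26×2.26×-14.6 + 21.0×2.26×-1.99 + 22.3×2.26×13.7 = 455.44
Σ ṁᵢCp,ᵢ = 4.26×2.26 + 21.0×2.26 + 22.3×2.26 = 107.49
T_out = 455.44 / 107.49 = 4.2373 °C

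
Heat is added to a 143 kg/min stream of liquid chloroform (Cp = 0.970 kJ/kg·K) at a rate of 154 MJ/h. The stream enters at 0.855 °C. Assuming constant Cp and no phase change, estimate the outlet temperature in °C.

Q = 154 MJ/h = 2566.7 kJ/min
ΔT = Q/(ṁ·Cp) = 2566.7/(143×0.970) = 18.504 K
T_out = 0.855 + 18.504 = 19.359 °C

T_out = 19.4 °C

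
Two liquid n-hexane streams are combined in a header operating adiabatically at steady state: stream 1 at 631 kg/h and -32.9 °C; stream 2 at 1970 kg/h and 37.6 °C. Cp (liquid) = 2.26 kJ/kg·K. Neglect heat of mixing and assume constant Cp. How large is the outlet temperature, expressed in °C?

T_out = 20.5 °C

No heat crosses the boundary, so H_out = H_in.
T_out = Σ ṁᵢCp,ᵢTᵢ / Σ ṁᵢCp,ᵢ
      = 120490 / 5878.3 = 20.497 °C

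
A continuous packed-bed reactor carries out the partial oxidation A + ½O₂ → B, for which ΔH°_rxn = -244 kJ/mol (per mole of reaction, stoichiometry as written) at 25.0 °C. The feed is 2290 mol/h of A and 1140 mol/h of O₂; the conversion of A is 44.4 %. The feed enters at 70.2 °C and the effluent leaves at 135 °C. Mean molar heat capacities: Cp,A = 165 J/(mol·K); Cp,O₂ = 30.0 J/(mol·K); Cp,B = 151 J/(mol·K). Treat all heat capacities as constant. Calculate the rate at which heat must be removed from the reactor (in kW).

Q_out = 62.4 kW

Extent of reaction ξ = 0.444 × 2290 = 1016.8 mol/h
Reaction term: ξ·ΔH°_rxn = 1016.8 × -244 = -248090 kJ/h
Sensible, feed 70.2→25 °C: -18625 kJ/h
Outlet flows (mol/h): A 1273.2, O₂ 631.62, B 1016.8
Sensible, products 25→135 °C: 42082 kJ/h
Q = ΔH = -224630 kJ/h = -62.398 kW
Heat removed = 62.398 kW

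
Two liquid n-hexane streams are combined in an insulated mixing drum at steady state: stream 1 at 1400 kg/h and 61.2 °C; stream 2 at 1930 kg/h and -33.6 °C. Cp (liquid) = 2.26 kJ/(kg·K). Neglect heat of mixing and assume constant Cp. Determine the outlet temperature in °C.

Energy balance with Q = 0: Σ ṁᵢCp,ᵢ(T_out − Tᵢ) = 0
T_out = Σ ṁᵢCp,ᵢTᵢ / Σ ṁᵢCp,ᵢ
      = 47080 / 7525.8 = 6.2559 °C

T_out = 6.26 °C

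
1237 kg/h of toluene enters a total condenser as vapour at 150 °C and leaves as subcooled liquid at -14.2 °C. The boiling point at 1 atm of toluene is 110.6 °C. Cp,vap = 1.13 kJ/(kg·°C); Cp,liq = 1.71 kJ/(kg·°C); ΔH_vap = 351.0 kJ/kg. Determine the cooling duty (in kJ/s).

vapour 150→110.6 °C: -44.522 kJ/kg
condensation at 110.6 °C: -351 kJ/kg
liquid 110.6→-14.2 °C: -213.41 kJ/kg
Δh = -44.522 + -351 + -213.41 = -608.93 kJ/kg
Q = ṁ·Δh = 1237 kg/h × -608.93 kJ/kg = -753250 kJ/h
|Q| = 209.24 kW

Q_c = 209 kJ/s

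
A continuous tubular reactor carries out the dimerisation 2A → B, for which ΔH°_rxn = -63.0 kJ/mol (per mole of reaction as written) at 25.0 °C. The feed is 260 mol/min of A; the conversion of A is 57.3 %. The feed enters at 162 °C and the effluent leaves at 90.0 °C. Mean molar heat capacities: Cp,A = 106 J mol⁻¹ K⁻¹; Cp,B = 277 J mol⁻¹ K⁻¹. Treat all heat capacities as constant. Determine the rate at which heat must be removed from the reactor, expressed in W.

Q_out = 106000 W

Extent of reaction ξ = 0.573 × 260 / 2 = 74.49 mol/min
Reaction term: ξ·ΔH°_rxn = 74.49 × -63.0 = -4692.9 kJ/min
Sensible, feed 162→25 °C: -3775.7 kJ/min
Outlet flows (mol/min): A 111.02, B 74.49
Sensible, products 25→90.0 °C: 2106.1 kJ/min
Q = ΔH = -6362.5 kJ/min = -106.04 kW
Heat removed = 106040 W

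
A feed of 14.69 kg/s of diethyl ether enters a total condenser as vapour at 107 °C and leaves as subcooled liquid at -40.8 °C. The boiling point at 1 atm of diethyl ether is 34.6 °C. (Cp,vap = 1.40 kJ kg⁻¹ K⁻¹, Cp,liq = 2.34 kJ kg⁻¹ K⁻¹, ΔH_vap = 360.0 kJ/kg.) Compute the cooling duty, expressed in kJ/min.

vapour 107→34.6 °C: -101.36 kJ/kg
condensation at 34.6 °C: -360 kJ/kg
liquid 34.6→-40.8 °C: -176.44 kJ/kg
Δh = -101.36 + -360 + -176.44 = -637.8 kJ/kg
Q = ṁ·Δh = 14.69 kg/s × -637.8 kJ/kg = -9369.2 kJ/s
|Q| = 9369.2 kW = 562150 kJ/min

Q_c = 562000 kJ/min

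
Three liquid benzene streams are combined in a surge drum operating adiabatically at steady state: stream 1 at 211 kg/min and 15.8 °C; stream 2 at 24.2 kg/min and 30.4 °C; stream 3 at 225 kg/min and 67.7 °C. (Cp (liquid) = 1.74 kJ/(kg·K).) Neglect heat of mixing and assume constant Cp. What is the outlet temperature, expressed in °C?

T_out = 41.9 °C

Adiabatic, steady state ⇒ Σ ṁᵢCp,ᵢ(T_out − Tᵢ) = 0
Σ ṁᵢCp,ᵢTᵢ = 211×1.74×15.8 + 24.2×1.74×30.4 + 225×1.74×67.7 = 33585
Σ ṁᵢCp,ᵢ = 211×1.74 + 24.2×1.74 + 225×1.74 = 800.75
T_out = 33585 / 800.75 = 41.943 °C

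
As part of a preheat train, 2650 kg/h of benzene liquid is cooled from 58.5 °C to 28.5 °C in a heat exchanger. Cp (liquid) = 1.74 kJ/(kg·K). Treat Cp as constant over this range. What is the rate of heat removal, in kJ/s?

Q_c = 38.4 kJ/s

Q = ṁ·Cp·ΔT = 2650 × 1.74 × (28.5 − 58.5) = -138330 kJ/h
Converting: 138330 / 3600 s = 38.425 kW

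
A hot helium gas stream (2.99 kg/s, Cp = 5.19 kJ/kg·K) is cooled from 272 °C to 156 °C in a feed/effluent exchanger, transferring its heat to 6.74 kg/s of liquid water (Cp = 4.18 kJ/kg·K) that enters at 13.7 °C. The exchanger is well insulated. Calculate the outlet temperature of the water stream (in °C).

Heat released by hot stream: Q = 2.99 × 5.19 × (272 − 156) = 1800.1 kJ/s
Energy balance on cold side (adiabatic exchanger): Q = ṁ_c·Cp_c·(T_c,out − T_c,in)
T_c,out = 13.7 + 1800.1/(6.74 × 4.18) = 77.594 °C

T_c,out = 77.6 °C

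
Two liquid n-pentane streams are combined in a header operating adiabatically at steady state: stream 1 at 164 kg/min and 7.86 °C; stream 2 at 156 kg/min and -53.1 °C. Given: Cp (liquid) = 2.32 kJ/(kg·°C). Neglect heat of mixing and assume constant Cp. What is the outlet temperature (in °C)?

Energy balance with Q = 0: Σ ṁᵢCp,ᵢ(T_out − Tᵢ) = 0
Σ ṁᵢCp,ᵢTᵢ = 164×2.32×7.86 + 156×2.32×-53.1 = -16227
Σ ṁᵢCp,ᵢ = 164×2.32 + 156×2.32 = 742.4
T_out = -16227 / 742.4 = -21.858 °C

T_out = -21.9 °C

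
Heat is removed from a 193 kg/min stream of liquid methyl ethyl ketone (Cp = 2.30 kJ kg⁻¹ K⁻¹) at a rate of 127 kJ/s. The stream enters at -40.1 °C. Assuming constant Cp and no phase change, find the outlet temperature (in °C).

T_out = -57.3 °C

Q = 127 kJ/s = 7620 kJ/min
ΔT = Q/(ṁ·Cp) = 7620/(193×2.30) = 17.166 K
T_out = -40.1 − 17.166 = -57.266 °C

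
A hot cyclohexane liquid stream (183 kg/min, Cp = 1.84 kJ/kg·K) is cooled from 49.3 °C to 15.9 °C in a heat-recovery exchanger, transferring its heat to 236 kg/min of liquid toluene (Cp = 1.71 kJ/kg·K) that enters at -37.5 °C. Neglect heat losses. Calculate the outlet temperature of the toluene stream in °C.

T_c,out = -9.63 °C

Heat released by hot stream: Q = 183 × 1.84 × (49.3 − 15.9) = 11246 kJ/min
Energy balance on cold side (adiabatic exchanger): Q = ṁ_c·Cp_c·(T_c,out − T_c,in)
T_c,out = -37.5 + 11246/(236 × 1.71) = -9.6319 °C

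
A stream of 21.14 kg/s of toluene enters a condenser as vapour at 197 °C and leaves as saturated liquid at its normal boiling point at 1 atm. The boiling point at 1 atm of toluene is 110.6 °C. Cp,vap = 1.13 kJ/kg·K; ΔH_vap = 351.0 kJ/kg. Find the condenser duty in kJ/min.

Q_c = 569000 kJ/min

vapour 197→110.6 °C: -97.632 kJ/kg
condensation at 110.6 °C: -351 kJ/kg
Δh = -97.632 + -351 = -448.63 kJ/kg
Q = ṁ·Δh = 21.14 kg/s × -448.63 kJ/kg = -9484.1 kJ/s
|Q| = 9484.1 kW = 569040 kJ/min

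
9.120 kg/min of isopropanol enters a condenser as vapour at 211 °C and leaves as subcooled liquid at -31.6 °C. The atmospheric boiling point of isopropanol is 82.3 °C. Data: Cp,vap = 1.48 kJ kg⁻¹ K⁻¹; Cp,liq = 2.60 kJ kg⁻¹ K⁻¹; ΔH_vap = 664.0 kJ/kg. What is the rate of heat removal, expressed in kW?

vapour 211→82.3 °C: -190.48 kJ/kg
condensation at 82.3 °C: -664 kJ/kg
liquid 82.3→-31.6 °C: -296.14 kJ/kg
Δh = -190.48 + -664 + -296.14 = -1150.6 kJ/kg
Q = ṁ·Δh = 9.120 kg/min × -1150.6 kJ/kg = -10494 kJ/min
|Q| = 174.89 kW

Q_c = 175 kW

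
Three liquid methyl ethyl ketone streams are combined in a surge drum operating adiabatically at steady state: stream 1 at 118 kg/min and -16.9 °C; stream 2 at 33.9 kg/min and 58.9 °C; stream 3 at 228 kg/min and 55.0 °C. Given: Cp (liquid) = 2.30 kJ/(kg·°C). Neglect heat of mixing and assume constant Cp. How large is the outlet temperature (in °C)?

Adiabatic, steady state ⇒ Σ ṁᵢCp,ᵢ(T_out − Tᵢ) = 0
Σ ṁᵢCp,ᵢTᵢ = 118×2.30×-16.9 + 33.9×2.30×58.9 + 228×2.30×55.0 = 28848
Σ ṁᵢCp,ᵢ = 118×2.30 + 33.9×2.30 + 228×2.30 = 873.77
T_out = 28848 / 873.77 = 33.015 °C

T_out = 33.0 °C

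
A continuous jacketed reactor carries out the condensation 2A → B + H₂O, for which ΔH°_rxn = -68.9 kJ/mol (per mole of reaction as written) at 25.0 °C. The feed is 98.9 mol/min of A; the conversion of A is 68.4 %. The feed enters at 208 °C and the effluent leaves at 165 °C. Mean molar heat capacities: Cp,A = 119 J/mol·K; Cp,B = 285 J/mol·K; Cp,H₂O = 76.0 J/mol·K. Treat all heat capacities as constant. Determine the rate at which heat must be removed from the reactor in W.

Extent of reaction ξ = 0.684 × 98.9 / 2 = 33.824 mol/min
Reaction term: ξ·ΔH°_rxn = 33.824 × -68.9 = -2330.5 kJ/min
Sensible, feed 208→25 °C: -2153.7 kJ/min
Outlet flows (mol/min): A 31.252, B 33.824, H₂O 33.824
Sensible, products 25→165 °C: 2230.1 kJ/min
Q = ΔH = -2254.1 kJ/min = -37.568 kW
Heat removed = 37568 W

Q_out = 37600 W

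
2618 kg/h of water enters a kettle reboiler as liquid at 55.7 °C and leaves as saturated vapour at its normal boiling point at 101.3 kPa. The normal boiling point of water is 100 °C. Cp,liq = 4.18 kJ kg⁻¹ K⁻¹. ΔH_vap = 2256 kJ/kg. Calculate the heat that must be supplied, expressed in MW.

liquid 55.7→100 °C: 185.17 kJ/kg
vaporisation at 100 °C: 2256 kJ/kg
Δh = 185.17 + 2256 = 2441.2 kJ/kg
Q = ṁ·Δh = 2618 kg/h × 2441.2 kJ/kg = 6.391e+06 kJ/h
|Q| = 1775.3 kW = 1.7753 MW

Q = 1.78 MW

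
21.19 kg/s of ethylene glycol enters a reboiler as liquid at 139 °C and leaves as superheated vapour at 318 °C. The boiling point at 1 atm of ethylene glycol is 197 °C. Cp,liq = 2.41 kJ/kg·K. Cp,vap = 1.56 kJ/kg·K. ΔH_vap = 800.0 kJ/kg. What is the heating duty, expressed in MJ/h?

liquid 139→197 °C: 139.78 kJ/kg
vaporisation at 197 °C: 800 kJ/kg
vapour 197→318 °C: 188.76 kJ/kg
Δh = 139.78 + 800 + 188.76 = 1128.5 kJ/kg
Q = ṁ·Δh = 21.19 kg/s × 1128.5 kJ/kg = 23914 kJ/s
|Q| = 23914 kW = 86090 MJ/h

Q = 86100 MJ/h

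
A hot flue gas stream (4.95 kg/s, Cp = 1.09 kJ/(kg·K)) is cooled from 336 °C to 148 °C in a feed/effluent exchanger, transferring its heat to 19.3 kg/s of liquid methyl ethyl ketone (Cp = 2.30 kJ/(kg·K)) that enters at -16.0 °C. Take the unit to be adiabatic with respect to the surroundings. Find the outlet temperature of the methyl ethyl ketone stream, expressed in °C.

Heat released by hot stream: Q = 4.95 × 1.09 × (336 − 148) = 1014.4 kJ/s
Energy balance on cold side (adiabatic exchanger): Q = ṁ_c·Cp_c·(T_c,out − T_c,in)
T_c,out = -16.0 + 1014.4/(19.3 × 2.30) = 6.851 °C

T_c,out = 6.85 °C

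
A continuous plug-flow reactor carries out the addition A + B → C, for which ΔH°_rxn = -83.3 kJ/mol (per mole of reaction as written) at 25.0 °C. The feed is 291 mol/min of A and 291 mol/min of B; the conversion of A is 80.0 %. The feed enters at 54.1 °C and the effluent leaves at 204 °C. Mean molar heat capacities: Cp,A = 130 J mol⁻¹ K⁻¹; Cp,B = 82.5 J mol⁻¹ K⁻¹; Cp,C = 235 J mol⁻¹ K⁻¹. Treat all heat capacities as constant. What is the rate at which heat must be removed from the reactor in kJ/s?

Extent of reaction ξ = 0.800 × 291 = 232.8 mol/min
Reaction term: ξ·ΔH°_rxn = 232.8 × -83.3 = -19392 kJ/min
Sensible, feed 54.1→25 °C: -1799.5 kJ/min
Outlet flows (mol/min): A 58.2, B 58.2, C 232.8
Sensible, products 25→204 °C: 12007 kJ/min
Q = ΔH = -9185.2 kJ/min = -153.09 kW
Heat removed = 153.09 kJ/s

Q_out = 153 kJ/s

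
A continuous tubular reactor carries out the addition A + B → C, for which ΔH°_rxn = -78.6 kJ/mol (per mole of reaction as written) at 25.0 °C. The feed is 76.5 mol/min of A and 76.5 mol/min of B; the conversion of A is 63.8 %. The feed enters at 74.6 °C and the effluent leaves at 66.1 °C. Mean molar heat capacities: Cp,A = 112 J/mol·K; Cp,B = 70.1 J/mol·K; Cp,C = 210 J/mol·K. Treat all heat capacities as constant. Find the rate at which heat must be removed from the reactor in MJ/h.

Extent of reaction ξ = 0.638 × 76.5 = 48.807 mol/min
Reaction term: ξ·ΔH°_rxn = 48.807 × -78.6 = -3836.2 kJ/min
Sensible, feed 74.6→25 °C: -690.96 kJ/min
Outlet flows (mol/min): A 27.693, B 27.693, C 48.807
Sensible, products 25→66.1 °C: 628.52 kJ/min
Q = ΔH = -3898.7 kJ/min = -64.978 kW
Heat removed = 233.92 MJ/h

Q_out = 234 MJ/h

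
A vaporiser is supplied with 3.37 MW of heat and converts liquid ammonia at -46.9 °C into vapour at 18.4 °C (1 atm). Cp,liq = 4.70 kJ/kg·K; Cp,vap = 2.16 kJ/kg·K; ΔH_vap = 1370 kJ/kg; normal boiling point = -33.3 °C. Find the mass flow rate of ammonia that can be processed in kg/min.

Δh = 4.70×(-33.3−-46.9) + 1370 + 2.16×(18.4−-33.3) = 1545.6 kJ/kg
Q = 3.37 MW = 3370 kJ/s = 202200 kJ/min
ṁ = Q/Δh = 202200 / 1545.6 = 130.82 kg/min

ṁ = 131 kg/min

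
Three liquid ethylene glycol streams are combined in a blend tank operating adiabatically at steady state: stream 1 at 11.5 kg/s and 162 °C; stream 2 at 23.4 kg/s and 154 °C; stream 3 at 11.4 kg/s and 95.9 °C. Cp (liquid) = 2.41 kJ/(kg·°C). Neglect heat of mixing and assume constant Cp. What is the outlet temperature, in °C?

Energy balance with Q = 0: Σ ṁᵢCp,ᵢ(T_out − Tᵢ) = 0
Σ ṁᵢCp,ᵢTᵢ = 11.5×2.41×162 + 23.4×2.41×154 + 11.4×2.41×95.9 = 15809
Σ ṁᵢCp,ᵢ = 11.5×2.41 + 23.4×2.41 + 11.4×2.41 = 111.58
T_out = 15809 / 111.58 = 141.68 °C

T_out = 142 °C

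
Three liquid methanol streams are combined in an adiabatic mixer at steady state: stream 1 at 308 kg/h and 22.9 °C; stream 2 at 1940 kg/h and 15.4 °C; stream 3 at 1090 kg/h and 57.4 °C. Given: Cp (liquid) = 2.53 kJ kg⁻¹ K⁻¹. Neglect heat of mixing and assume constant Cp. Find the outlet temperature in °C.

T_out = 29.8 °C

Energy balance with Q = 0: Σ ṁᵢCp,ᵢ(T_out − Tᵢ) = 0
Σ ṁᵢCp,ᵢTᵢ = 308×2.53×22.9 + 1940×2.53×15.4 + 1090×2.53×57.4 = 251720
Σ ṁᵢCp,ᵢ = 308×2.53 + 1940×2.53 + 1090×2.53 = 8445.1
T_out = 251720 / 8445.1 = 29.807 °C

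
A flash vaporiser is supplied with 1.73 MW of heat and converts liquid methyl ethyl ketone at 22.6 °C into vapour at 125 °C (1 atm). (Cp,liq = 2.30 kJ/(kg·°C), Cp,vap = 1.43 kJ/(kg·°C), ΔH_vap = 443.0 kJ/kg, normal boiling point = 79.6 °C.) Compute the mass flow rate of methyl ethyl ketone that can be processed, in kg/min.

Δh = 2.30×(79.6−22.6) + 443.0 + 1.43×(125−79.6) = 639.02 kJ/kg
Q = 1.73 MW = 1730 kJ/s = 103800 kJ/min
ṁ = Q/Δh = 103800 / 639.02 = 162.44 kg/min

ṁ = 162 kg/min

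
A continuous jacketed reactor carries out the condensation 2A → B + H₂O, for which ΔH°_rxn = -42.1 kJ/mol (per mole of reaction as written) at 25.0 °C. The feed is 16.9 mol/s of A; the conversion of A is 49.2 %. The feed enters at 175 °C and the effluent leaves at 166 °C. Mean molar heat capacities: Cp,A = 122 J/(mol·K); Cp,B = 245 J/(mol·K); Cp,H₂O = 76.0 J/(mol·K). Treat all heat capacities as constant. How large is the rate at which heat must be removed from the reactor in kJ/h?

Q_out = 534000 kJ/h

Extent of reaction ξ = 0.492 × 16.9 / 2 = 4.1574 mol/s
Reaction term: ξ·ΔH°_rxn = 4.1574 × -42.1 = -175.03 kJ/s
Sensible, feed 175→25 °C: -309.27 kJ/s
Outlet flows (mol/s): A 8.5852, B 4.1574, H₂O 4.1574
Sensible, products 25→166 °C: 335.85 kJ/s
Q = ΔH = -148.45 kJ/s = -148.45 kW
Heat removed = 534410 kJ/h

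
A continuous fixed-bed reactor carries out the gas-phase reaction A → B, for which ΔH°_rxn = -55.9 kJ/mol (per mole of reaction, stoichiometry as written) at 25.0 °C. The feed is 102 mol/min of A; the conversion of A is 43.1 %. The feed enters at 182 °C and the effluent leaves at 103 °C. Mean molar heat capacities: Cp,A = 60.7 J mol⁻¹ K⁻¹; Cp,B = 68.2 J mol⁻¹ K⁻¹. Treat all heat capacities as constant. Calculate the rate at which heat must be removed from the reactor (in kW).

Q_out = 48.7 kW

Extent of reaction ξ = 0.431 × 102 = 43.962 mol/min
Reaction term: ξ·ΔH°_rxn = 43.962 × -55.9 = -2457.5 kJ/min
Sensible, feed 182→25 °C: -972.05 kJ/min
Outlet flows (mol/min): A 58.038, B 43.962
Sensible, products 25→103 °C: 508.65 kJ/min
Q = ΔH = -2920.9 kJ/min = -48.681 kW
Heat removed = 48.681 kW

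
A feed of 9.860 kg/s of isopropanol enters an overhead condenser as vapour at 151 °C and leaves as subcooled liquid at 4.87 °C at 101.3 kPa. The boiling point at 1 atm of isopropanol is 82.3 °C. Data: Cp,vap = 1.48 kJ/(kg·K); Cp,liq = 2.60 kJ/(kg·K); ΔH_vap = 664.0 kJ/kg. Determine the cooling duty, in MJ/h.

Q_c = 34300 MJ/h

vapour 151→82.3 °C: -101.68 kJ/kg
condensation at 82.3 °C: -664 kJ/kg
liquid 82.3→4.87 °C: -201.32 kJ/kg
Δh = -101.68 + -664 + -201.32 = -966.99 kJ/kg
Q = ṁ·Δh = 9.860 kg/s × -966.99 kJ/kg = -9534.6 kJ/s
|Q| = 9534.6 kW = 34324 MJ/h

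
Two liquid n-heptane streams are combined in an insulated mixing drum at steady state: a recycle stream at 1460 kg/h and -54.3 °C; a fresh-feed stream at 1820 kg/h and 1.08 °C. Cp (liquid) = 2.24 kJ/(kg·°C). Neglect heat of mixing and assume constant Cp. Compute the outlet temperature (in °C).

T_out = -23.6 °C

Adiabatic, steady state ⇒ Σ ṁᵢCp,ᵢ(T_out − Tᵢ) = 0
Σ ṁᵢCp,ᵢTᵢ = 1460×2.24×-54.3 + 1820×2.24×1.08 = -173180
Σ ṁᵢCp,ᵢ = 1460×2.24 + 1820×2.24 = 7347.2
T_out = -173180 / 7347.2 = -23.571 °C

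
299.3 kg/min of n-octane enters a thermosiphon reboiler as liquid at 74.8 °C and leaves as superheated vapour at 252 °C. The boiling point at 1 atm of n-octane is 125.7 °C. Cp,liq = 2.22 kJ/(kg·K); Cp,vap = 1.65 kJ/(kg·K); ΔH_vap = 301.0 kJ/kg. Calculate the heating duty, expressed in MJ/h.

liquid 74.8→125.7 °C: 113 kJ/kg
vaporisation at 125.7 °C: 301 kJ/kg
vapour 125.7→252 °C: 208.39 kJ/kg
Δh = 113 + 301 + 208.39 = 622.39 kJ/kg
Q = ṁ·Δh = 299.3 kg/min × 622.39 kJ/kg = 186280 kJ/min
|Q| = 3104.7 kW = 11177 MJ/h

Q = 11200 MJ/h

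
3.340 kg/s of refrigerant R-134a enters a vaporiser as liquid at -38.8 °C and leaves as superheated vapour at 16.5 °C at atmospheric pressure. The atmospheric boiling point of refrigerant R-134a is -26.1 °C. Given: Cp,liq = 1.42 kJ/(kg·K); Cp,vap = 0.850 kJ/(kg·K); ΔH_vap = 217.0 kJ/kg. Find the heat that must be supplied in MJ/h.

liquid -38.8→-26.1 °C: 18.034 kJ/kg
vaporisation at -26.1 °C: 217 kJ/kg
vapour -26.1→16.5 °C: 36.21 kJ/kg
Δh = 18.034 + 217 + 36.21 = 271.24 kJ/kg
Q = ṁ·Δh = 3.340 kg/s × 271.24 kJ/kg = 905.95 kJ/s
|Q| = 905.95 kW = 3261.4 MJ/h

Q = 3260 MJ/h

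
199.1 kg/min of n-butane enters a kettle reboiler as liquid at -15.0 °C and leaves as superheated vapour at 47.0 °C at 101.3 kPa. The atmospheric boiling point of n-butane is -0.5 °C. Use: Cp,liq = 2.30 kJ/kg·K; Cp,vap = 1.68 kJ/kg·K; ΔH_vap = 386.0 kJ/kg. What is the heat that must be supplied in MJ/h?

liquid -15.0→-0.5 °C: 33.35 kJ/kg
vaporisation at -0.5 °C: 386 kJ/kg
vapour -0.5→47.0 °C: 79.8 kJ/kg
Δh = 33.35 + 386 + 79.8 = 499.15 kJ/kg
Q = ṁ·Δh = 199.1 kg/min × 499.15 kJ/kg = 99381 kJ/min
|Q| = 1656.3 kW = 5962.8 MJ/h

Q = 5960 MJ/h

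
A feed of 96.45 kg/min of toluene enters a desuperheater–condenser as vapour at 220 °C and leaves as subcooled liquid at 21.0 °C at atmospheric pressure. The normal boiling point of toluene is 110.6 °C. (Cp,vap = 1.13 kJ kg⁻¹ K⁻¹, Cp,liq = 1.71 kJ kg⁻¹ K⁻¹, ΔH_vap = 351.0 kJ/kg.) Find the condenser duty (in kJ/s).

vapour 220→110.6 °C: -123.62 kJ/kg
condensation at 110.6 °C: -351 kJ/kg
liquid 110.6→21.0 °C: -153.22 kJ/kg
Δh = -123.62 + -351 + -153.22 = -627.84 kJ/kg
Q = ṁ·Δh = 96.45 kg/min × -627.84 kJ/kg = -60555 kJ/min
|Q| = 1009.2 kW

Q_c = 1010 kJ/s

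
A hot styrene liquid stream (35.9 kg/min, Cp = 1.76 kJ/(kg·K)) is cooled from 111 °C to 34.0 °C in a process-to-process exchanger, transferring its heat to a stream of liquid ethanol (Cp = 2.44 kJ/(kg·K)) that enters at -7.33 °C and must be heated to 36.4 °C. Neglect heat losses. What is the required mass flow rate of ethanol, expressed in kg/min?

Heat released by hot stream: Q = 35.9 × 1.76 × (111 − 34.0) = 4865.2 kJ/min
Energy balance on cold side (adiabatic exchanger): Q = ṁ_c·Cp_c·(T_c,out − T_c,in)
ṁ_c = 4865.2 / [2.44 × (36.4 − -7.33)] = 45.596 kg/min

ṁ_c = 45.6 kg/min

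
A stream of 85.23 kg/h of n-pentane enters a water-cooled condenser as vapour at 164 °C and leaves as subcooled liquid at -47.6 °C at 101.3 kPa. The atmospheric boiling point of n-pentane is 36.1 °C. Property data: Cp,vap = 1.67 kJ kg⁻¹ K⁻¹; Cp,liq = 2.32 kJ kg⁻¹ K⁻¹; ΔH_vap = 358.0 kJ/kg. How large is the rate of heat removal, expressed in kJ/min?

Q_c = 1090 kJ/min

vapour 164→36.1 °C: -213.59 kJ/kg
condensation at 36.1 °C: -358 kJ/kg
liquid 36.1→-47.6 °C: -194.18 kJ/kg
Δh = -213.59 + -358 + -194.18 = -765.78 kJ/kg
Q = ṁ·Δh = 85.23 kg/h × -765.78 kJ/kg = -65267 kJ/h
|Q| = 18.13 kW = 1087.8 kJ/min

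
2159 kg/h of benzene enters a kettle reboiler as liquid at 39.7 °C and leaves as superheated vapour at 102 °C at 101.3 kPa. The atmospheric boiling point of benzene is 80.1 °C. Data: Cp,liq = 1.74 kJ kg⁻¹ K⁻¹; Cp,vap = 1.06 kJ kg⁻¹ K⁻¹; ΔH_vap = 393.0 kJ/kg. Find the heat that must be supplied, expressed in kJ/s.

liquid 39.7→80.1 °C: 70.296 kJ/kg
vaporisation at 80.1 °C: 393 kJ/kg
vapour 80.1→102 °C: 23.214 kJ/kg
Δh = 70.296 + 393 + 23.214 = 486.51 kJ/kg
Q = ṁ·Δh = 2159 kg/h × 486.51 kJ/kg = 1.0504e+06 kJ/h
|Q| = 291.77 kW

Q = 292 kJ/s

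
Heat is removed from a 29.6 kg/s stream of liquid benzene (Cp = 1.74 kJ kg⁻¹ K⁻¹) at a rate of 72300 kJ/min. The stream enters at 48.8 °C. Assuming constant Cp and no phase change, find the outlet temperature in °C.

Q = 72300 kJ/min = 1205 kJ/s
ΔT = Q/(ṁ·Cp) = 1205/(29.6×1.74) = 23.396 K
T_out = 48.8 − 23.396 = 25.404 °C

T_out = 25.4 °C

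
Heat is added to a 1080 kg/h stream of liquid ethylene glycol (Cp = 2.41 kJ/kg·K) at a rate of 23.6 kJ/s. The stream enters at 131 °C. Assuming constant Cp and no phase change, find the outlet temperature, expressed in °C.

T_out = 164 °C

Q = 23.6 kJ/s = 84960 kJ/h
ΔT = Q/(ṁ·Cp) = 84960/(1080×2.41) = 32.642 K
T_out = 131 + 32.642 = 163.64 °C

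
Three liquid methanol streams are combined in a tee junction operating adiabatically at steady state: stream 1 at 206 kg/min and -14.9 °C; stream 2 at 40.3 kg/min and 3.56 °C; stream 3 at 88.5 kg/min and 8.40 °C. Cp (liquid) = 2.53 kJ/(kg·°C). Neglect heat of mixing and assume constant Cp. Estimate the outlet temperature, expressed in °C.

T_out = -6.52 °C

No heat crosses the boundary, so H_out = H_in.
Σ ṁᵢCp,ᵢTᵢ = 206×2.53×-14.9 + 40.3×2.53×3.56 + 88.5×2.53×8.40 = -5521.8
Σ ṁᵢCp,ᵢ = 206×2.53 + 40.3×2.53 + 88.5×2.53 = 847.04
T_out = -5521.8 / 847.04 = -6.5189 °C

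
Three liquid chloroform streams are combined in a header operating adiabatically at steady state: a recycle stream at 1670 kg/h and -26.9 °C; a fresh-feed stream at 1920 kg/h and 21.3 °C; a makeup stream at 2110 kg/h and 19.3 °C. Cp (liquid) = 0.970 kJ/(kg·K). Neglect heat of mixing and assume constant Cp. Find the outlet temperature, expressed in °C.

T_out = 6.44 °C

Adiabatic, steady state ⇒ Σ ṁᵢCp,ᵢ(T_out − Tᵢ) = 0
T_out = Σ ṁᵢCp,ᵢTᵢ / Σ ṁᵢCp,ᵢ
      = 35595 / 5529 = 6.4379 °C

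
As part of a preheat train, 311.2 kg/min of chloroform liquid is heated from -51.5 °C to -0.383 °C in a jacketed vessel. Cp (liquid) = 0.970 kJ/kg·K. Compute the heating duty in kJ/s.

Q = 257 kJ/s

Q = ṁ·Cp·ΔT = 311.2 × 0.970 × (-0.383 − -51.5) = 15430 kJ/min
Converting: 15430 / 60 s = 257.17 kW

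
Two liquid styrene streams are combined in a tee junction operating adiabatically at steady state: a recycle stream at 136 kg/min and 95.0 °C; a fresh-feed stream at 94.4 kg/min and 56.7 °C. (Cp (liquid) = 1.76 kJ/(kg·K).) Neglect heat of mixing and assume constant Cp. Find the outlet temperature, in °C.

Adiabatic, steady state ⇒ Σ ṁᵢCp,ᵢ(T_out − Tᵢ) = 0
T_out = Σ ṁᵢCp,ᵢTᵢ / Σ ṁᵢCp,ᵢ
      = 32160 / 405.5 = 79.308 °C

T_out = 79.3 °C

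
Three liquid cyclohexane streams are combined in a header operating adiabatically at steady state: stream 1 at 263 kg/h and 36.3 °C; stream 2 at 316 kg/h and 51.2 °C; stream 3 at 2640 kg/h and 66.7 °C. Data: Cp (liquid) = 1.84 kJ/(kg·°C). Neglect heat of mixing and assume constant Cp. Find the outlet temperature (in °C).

T_out = 62.7 °C

No heat crosses the boundary, so H_out = H_in.
Σ ṁᵢCp,ᵢTᵢ = 263×1.84×36.3 + 316×1.84×51.2 + 2640×1.84×66.7 = 371340
Σ ṁᵢCp,ᵢ = 263×1.84 + 316×1.84 + 2640×1.84 = 5923
T_out = 371340 / 5923 = 62.695 °C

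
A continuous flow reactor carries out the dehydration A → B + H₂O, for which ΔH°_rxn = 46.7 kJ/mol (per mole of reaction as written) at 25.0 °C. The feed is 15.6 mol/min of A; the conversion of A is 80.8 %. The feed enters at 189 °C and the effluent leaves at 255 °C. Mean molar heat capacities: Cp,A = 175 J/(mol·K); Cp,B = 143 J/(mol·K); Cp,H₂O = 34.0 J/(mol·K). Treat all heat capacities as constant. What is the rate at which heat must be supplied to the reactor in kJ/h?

Extent of reaction ξ = 0.808 × 15.6 = 12.605 mol/min
Reaction term: ξ·ΔH°_rxn = 12.605 × 46.7 = 588.64 kJ/min
Sensible, feed 189→25 °C: -447.72 kJ/min
Outlet flows (mol/min): A 2.9952, B 12.605, H₂O 12.605
Sensible, products 25→255 °C: 633.7 kJ/min
Q = ΔH = 774.62 kJ/min = 12.91 kW
Heat supplied = 46477 kJ/h

Q_in = 46500 kJ/h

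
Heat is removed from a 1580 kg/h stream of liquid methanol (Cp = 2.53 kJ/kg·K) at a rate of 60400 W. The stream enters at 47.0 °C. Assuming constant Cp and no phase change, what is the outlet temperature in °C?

Q = 60400 W = 217440 kJ/h
ΔT = Q/(ṁ·Cp) = 217440/(1580×2.53) = 54.395 K
T_out = 47.0 − 54.395 = -7.3954 °C

T_out = -7.40 °C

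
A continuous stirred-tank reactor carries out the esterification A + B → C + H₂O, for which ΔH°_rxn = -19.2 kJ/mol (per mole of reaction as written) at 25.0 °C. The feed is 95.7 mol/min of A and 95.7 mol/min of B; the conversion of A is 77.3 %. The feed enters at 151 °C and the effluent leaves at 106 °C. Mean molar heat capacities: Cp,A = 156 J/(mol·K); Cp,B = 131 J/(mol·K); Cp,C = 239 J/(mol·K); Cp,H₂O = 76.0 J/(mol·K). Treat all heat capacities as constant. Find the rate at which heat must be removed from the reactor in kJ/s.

Q_out = 41.5 kJ/s

Extent of reaction ξ = 0.773 × 95.7 = 73.976 mol/min
Reaction term: ξ·ΔH°_rxn = 73.976 × -19.2 = -1420.3 kJ/min
Sensible, feed 151→25 °C: -3460.7 kJ/min
Outlet flows (mol/min): A 21.724, B 21.724, C 73.976, H₂O 73.976
Sensible, products 25→106 °C: 2392.5 kJ/min
Q = ΔH = -2488.5 kJ/min = -41.475 kW
Heat removed = 41.475 kJ/s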